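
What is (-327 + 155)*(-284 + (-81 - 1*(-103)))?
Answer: 45064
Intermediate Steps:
(-327 + 155)*(-284 + (-81 - 1*(-103))) = -172*(-284 + (-81 + 103)) = -172*(-284 + 22) = -172*(-262) = 45064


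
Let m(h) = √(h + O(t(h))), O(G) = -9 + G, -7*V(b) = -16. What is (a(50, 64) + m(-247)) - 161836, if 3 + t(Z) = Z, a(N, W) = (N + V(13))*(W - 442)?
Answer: -181600 + I*√506 ≈ -1.816e+5 + 22.494*I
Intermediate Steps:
V(b) = 16/7 (V(b) = -⅐*(-16) = 16/7)
a(N, W) = (-442 + W)*(16/7 + N) (a(N, W) = (N + 16/7)*(W - 442) = (16/7 + N)*(-442 + W) = (-442 + W)*(16/7 + N))
t(Z) = -3 + Z
m(h) = √(-12 + 2*h) (m(h) = √(h + (-9 + (-3 + h))) = √(h + (-12 + h)) = √(-12 + 2*h))
(a(50, 64) + m(-247)) - 161836 = ((-7072/7 - 442*50 + (16/7)*64 + 50*64) + √(-12 + 2*(-247))) - 161836 = ((-7072/7 - 22100 + 1024/7 + 3200) + √(-12 - 494)) - 161836 = (-19764 + √(-506)) - 161836 = (-19764 + I*√506) - 161836 = -181600 + I*√506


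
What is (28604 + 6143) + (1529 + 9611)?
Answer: 45887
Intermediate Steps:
(28604 + 6143) + (1529 + 9611) = 34747 + 11140 = 45887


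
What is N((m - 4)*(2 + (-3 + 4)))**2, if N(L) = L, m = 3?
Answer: 9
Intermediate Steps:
N((m - 4)*(2 + (-3 + 4)))**2 = ((3 - 4)*(2 + (-3 + 4)))**2 = (-(2 + 1))**2 = (-1*3)**2 = (-3)**2 = 9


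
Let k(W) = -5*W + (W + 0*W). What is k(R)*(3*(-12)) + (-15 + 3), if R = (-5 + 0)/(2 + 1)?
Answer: -252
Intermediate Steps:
R = -5/3 ≈ -1.6667
k(W) = -4*W (k(W) = -5*W + (W + 0) = -5*W + W = -4*W)
k(R)*(3*(-12)) + (-15 + 3) = (-4*(-5/3))*(3*(-12)) + (-15 + 3) = (20/3)*(-36) - 12 = -240 - 12 = -252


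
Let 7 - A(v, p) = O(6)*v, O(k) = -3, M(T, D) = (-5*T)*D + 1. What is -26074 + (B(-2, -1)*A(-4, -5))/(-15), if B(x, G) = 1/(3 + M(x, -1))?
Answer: -469333/18 ≈ -26074.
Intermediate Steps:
M(T, D) = 1 - 5*D*T (M(T, D) = -5*D*T + 1 = 1 - 5*D*T)
B(x, G) = 1/(4 + 5*x) (B(x, G) = 1/(3 + (1 - 5*(-1)*x)) = 1/(3 + (1 + 5*x)) = 1/(4 + 5*x))
A(v, p) = 7 + 3*v (A(v, p) = 7 - (-3)*v = 7 + 3*v)
-26074 + (B(-2, -1)*A(-4, -5))/(-15) = -26074 + ((7 + 3*(-4))/(4 + 5*(-2)))/(-15) = -26074 + ((7 - 12)/(4 - 10))*(-1/15) = -26074 + (-5/(-6))*(-1/15) = -26074 - ⅙*(-5)*(-1/15) = -26074 + (⅚)*(-1/15) = -26074 - 1/18 = -469333/18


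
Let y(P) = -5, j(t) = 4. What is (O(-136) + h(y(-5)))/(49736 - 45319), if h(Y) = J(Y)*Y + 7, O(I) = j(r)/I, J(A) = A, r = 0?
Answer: 1087/150178 ≈ 0.0072381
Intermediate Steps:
O(I) = 4/I
h(Y) = 7 + Y² (h(Y) = Y*Y + 7 = Y² + 7 = 7 + Y²)
(O(-136) + h(y(-5)))/(49736 - 45319) = (4/(-136) + (7 + (-5)²))/(49736 - 45319) = (4*(-1/136) + (7 + 25))/4417 = (-1/34 + 32)*(1/4417) = (1087/34)*(1/4417) = 1087/150178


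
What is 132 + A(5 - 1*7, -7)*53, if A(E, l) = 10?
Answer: 662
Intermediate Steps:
132 + A(5 - 1*7, -7)*53 = 132 + 10*53 = 132 + 530 = 662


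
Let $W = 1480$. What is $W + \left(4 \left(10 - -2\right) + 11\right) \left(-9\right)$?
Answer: $949$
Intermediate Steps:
$W + \left(4 \left(10 - -2\right) + 11\right) \left(-9\right) = 1480 + \left(4 \left(10 - -2\right) + 11\right) \left(-9\right) = 1480 + \left(4 \left(10 + 2\right) + 11\right) \left(-9\right) = 1480 + \left(4 \cdot 12 + 11\right) \left(-9\right) = 1480 + \left(48 + 11\right) \left(-9\right) = 1480 + 59 \left(-9\right) = 1480 - 531 = 949$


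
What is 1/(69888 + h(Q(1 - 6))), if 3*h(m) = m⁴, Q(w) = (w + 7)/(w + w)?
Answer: 1875/131040001 ≈ 1.4309e-5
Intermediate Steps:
Q(w) = (7 + w)/(2*w) (Q(w) = (7 + w)/((2*w)) = (7 + w)*(1/(2*w)) = (7 + w)/(2*w))
h(m) = m⁴/3
1/(69888 + h(Q(1 - 6))) = 1/(69888 + ((7 + (1 - 6))/(2*(1 - 6)))⁴/3) = 1/(69888 + ((½)*(7 - 5)/(-5))⁴/3) = 1/(69888 + ((½)*(-⅕)*2)⁴/3) = 1/(69888 + (-⅕)⁴/3) = 1/(69888 + (⅓)*(1/625)) = 1/(69888 + 1/1875) = 1/(131040001/1875) = 1875/131040001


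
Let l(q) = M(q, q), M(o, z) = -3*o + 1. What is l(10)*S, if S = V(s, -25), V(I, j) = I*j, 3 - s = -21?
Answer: 17400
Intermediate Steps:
M(o, z) = 1 - 3*o
l(q) = 1 - 3*q
s = 24 (s = 3 - 1*(-21) = 3 + 21 = 24)
S = -600 (S = 24*(-25) = -600)
l(10)*S = (1 - 3*10)*(-600) = (1 - 30)*(-600) = -29*(-600) = 17400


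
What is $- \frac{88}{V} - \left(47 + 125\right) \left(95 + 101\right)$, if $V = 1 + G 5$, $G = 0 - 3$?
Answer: $- \frac{235940}{7} \approx -33706.0$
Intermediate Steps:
$G = -3$ ($G = 0 - 3 = -3$)
$V = -14$ ($V = 1 - 15 = -14$)
$- \frac{88}{V} - \left(47 + 125\right) \left(95 + 101\right) = - \frac{88}{-14} - \left(47 + 125\right) \left(95 + 101\right) = \left(-88\right) \left(- \frac{1}{14}\right) - 172 \cdot 196 = \frac{44}{7} - 33712 = - \frac{235940}{7}$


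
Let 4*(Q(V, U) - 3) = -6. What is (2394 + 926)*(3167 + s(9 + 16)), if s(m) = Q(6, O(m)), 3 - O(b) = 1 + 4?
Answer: 10519420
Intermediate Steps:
O(b) = -2 (O(b) = 3 - (1 + 4) = 3 - 1*5 = 3 - 5 = -2)
Q(V, U) = 3/2 (Q(V, U) = 3 + (¼)*(-6) = 3 - 3/2 = 3/2)
s(m) = 3/2
(2394 + 926)*(3167 + s(9 + 16)) = (2394 + 926)*(3167 + 3/2) = 3320*(6337/2) = 10519420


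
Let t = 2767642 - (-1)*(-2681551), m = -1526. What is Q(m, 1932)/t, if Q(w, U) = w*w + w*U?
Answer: -619556/86091 ≈ -7.1965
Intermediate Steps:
Q(w, U) = w² + U*w
t = 86091 (t = 2767642 - 1*2681551 = 2767642 - 2681551 = 86091)
Q(m, 1932)/t = -1526*(1932 - 1526)/86091 = -1526*406*(1/86091) = -619556*1/86091 = -619556/86091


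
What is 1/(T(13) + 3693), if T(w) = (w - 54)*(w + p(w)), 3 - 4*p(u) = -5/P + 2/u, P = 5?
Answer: 26/81135 ≈ 0.00032045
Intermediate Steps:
p(u) = 1 - 1/(2*u) (p(u) = ¾ - (-5/5 + 2/u)/4 = ¾ - (-5*⅕ + 2/u)/4 = ¾ - (-1 + 2/u)/4 = ¾ + (¼ - 1/(2*u)) = 1 - 1/(2*u))
T(w) = (-54 + w)*(w + (-½ + w)/w) (T(w) = (w - 54)*(w + (-½ + w)/w) = (-54 + w)*(w + (-½ + w)/w))
1/(T(13) + 3693) = 1/((-109/2 + 13² - 53*13 + 27/13) + 3693) = 1/((-109/2 + 169 - 689 + 27*(1/13)) + 3693) = 1/((-109/2 + 169 - 689 + 27/13) + 3693) = 1/(-14883/26 + 3693) = 1/(81135/26) = 26/81135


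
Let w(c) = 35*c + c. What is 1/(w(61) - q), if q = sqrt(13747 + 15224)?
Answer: 244/532605 + sqrt(3219)/1597815 ≈ 0.00049363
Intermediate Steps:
w(c) = 36*c
q = 3*sqrt(3219) (q = sqrt(28971) = 3*sqrt(3219) ≈ 170.21)
1/(w(61) - q) = 1/(36*61 - 3*sqrt(3219)) = 1/(2196 - 3*sqrt(3219))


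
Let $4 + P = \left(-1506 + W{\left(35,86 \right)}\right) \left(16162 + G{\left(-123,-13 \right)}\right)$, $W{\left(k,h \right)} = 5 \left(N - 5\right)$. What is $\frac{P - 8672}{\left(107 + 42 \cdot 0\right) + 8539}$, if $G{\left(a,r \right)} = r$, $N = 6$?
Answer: $- \frac{8082775}{2882} \approx -2804.6$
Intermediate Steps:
$W{\left(k,h \right)} = 5$ ($W{\left(k,h \right)} = 5 \left(6 - 5\right) = 5 \cdot 1 = 5$)
$P = -24239653$ ($P = -4 + \left(-1506 + 5\right) \left(16162 - 13\right) = -4 - 24239649 = -24239653$)
$\frac{P - 8672}{\left(107 + 42 \cdot 0\right) + 8539} = \frac{-24239653 - 8672}{\left(107 + 42 \cdot 0\right) + 8539} = - \frac{24248325}{\left(107 + 0\right) + 8539} = - \frac{24248325}{107 + 8539} = - \frac{24248325}{8646} = \left(-24248325\right) \frac{1}{8646} = - \frac{8082775}{2882}$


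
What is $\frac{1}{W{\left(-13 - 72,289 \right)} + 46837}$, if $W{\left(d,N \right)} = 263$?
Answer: $\frac{1}{47100} \approx 2.1231 \cdot 10^{-5}$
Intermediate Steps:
$\frac{1}{W{\left(-13 - 72,289 \right)} + 46837} = \frac{1}{263 + 46837} = \frac{1}{47100}$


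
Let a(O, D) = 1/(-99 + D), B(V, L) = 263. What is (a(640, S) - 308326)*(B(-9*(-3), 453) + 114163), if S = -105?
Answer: -1199537388855/34 ≈ -3.5281e+10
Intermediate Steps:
(a(640, S) - 308326)*(B(-9*(-3), 453) + 114163) = (1/(-99 - 105) - 308326)*(263 + 114163) = (1/(-204) - 308326)*114426 = (-1/204 - 308326)*114426 = -62898505/204*114426 = -1199537388855/34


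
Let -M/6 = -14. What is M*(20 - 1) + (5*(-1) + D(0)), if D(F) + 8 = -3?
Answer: 1580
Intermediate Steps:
M = 84 (M = -6*(-14) = 84)
D(F) = -11 (D(F) = -8 - 3 = -11)
M*(20 - 1) + (5*(-1) + D(0)) = 84*(20 - 1) + (5*(-1) - 11) = 84*19 + (-5 - 11) = 1596 - 16 = 1580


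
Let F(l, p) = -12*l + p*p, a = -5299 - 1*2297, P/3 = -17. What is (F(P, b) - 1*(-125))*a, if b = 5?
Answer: -5788152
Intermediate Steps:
P = -51 (P = 3*(-17) = -51)
a = -7596 (a = -5299 - 2297 = -7596)
F(l, p) = p² - 12*l (F(l, p) = -12*l + p² = p² - 12*l)
(F(P, b) - 1*(-125))*a = ((5² - 12*(-51)) - 1*(-125))*(-7596) = ((25 + 612) + 125)*(-7596) = (637 + 125)*(-7596) = 762*(-7596) = -5788152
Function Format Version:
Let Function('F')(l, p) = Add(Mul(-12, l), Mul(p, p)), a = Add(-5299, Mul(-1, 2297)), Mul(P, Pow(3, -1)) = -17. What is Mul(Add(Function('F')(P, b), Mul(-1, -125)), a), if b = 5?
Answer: -5788152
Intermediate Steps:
P = -51 (P = Mul(3, -17) = -51)
a = -7596 (a = Add(-5299, -2297) = -7596)
Function('F')(l, p) = Add(Pow(p, 2), Mul(-12, l)) (Function('F')(l, p) = Add(Mul(-12, l), Pow(p, 2)) = Add(Pow(p, 2), Mul(-12, l)))
Mul(Add(Function('F')(P, b), Mul(-1, -125)), a) = Mul(Add(Add(Pow(5, 2), Mul(-12, -51)), Mul(-1, -125)), -7596) = Mul(Add(Add(25, 612), 125), -7596) = Mul(Add(637, 125), -7596) = Mul(762, -7596) = -5788152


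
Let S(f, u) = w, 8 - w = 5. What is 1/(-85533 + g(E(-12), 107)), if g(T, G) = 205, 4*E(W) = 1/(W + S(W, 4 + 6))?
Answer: -1/85328 ≈ -1.1719e-5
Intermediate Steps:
w = 3 (w = 8 - 1*5 = 8 - 5 = 3)
S(f, u) = 3
E(W) = 1/(4*(3 + W)) (E(W) = 1/(4*(W + 3)) = 1/(4*(3 + W)))
1/(-85533 + g(E(-12), 107)) = 1/(-85533 + 205) = 1/(-85328) = -1/85328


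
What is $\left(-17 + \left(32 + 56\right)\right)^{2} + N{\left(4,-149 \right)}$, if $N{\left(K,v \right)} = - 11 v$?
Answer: $6680$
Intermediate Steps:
$\left(-17 + \left(32 + 56\right)\right)^{2} + N{\left(4,-149 \right)} = \left(-17 + \left(32 + 56\right)\right)^{2} - -1639 = \left(-17 + 88\right)^{2} + 1639 = 71^{2} + 1639 = 5041 + 1639 = 6680$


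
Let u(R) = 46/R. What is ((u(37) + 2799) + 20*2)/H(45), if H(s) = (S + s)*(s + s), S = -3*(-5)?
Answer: 105089/199800 ≈ 0.52597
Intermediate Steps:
S = 15
H(s) = 2*s*(15 + s) (H(s) = (15 + s)*(s + s) = (15 + s)*(2*s) = 2*s*(15 + s))
((u(37) + 2799) + 20*2)/H(45) = ((46/37 + 2799) + 20*2)/((2*45*(15 + 45))) = ((46*(1/37) + 2799) + 40)/((2*45*60)) = ((46/37 + 2799) + 40)/5400 = (103609/37 + 40)*(1/5400) = (105089/37)*(1/5400) = 105089/199800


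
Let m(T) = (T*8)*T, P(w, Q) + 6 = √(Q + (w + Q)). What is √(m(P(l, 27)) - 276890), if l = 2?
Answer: √(-276154 - 192*√14) ≈ 526.19*I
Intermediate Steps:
P(w, Q) = -6 + √(w + 2*Q) (P(w, Q) = -6 + √(Q + (w + Q)) = -6 + √(Q + (Q + w)) = -6 + √(w + 2*Q))
m(T) = 8*T² (m(T) = (8*T)*T = 8*T²)
√(m(P(l, 27)) - 276890) = √(8*(-6 + √(2 + 2*27))² - 276890) = √(8*(-6 + √(2 + 54))² - 276890) = √(8*(-6 + √56)² - 276890) = √(8*(-6 + 2*√14)² - 276890) = √(-276890 + 8*(-6 + 2*√14)²)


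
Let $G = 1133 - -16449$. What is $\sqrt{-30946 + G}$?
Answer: $2 i \sqrt{3341} \approx 115.6 i$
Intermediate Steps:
$G = 17582$ ($G = 1133 + 16449 = 17582$)
$\sqrt{-30946 + G} = \sqrt{-30946 + 17582} = \sqrt{-13364} = 2 i \sqrt{3341}$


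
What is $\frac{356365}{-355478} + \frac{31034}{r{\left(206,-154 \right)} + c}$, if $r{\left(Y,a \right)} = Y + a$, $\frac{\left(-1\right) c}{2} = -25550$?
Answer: $- \frac{1799219557}{4545852664} \approx -0.39579$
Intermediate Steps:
$c = 51100$ ($c = \left(-2\right) \left(-25550\right) = 51100$)
$\frac{356365}{-355478} + \frac{31034}{r{\left(206,-154 \right)} + c} = \frac{356365}{-355478} + \frac{31034}{\left(206 - 154\right) + 51100} = 356365 \left(- \frac{1}{355478}\right) + \frac{31034}{52 + 51100} = - \frac{356365}{355478} + \frac{31034}{51152} = - \frac{356365}{355478} + 31034 \cdot \frac{1}{51152} = - \frac{356365}{355478} + \frac{15517}{25576} = - \frac{1799219557}{4545852664}$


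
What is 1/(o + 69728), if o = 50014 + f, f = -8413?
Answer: 1/111329 ≈ 8.9824e-6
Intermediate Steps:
o = 41601 (o = 50014 - 8413 = 41601)
1/(o + 69728) = 1/(41601 + 69728) = 1/111329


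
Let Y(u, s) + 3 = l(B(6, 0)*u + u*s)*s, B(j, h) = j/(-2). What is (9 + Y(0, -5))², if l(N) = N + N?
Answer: 36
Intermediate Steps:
B(j, h) = -j/2 (B(j, h) = j*(-½) = -j/2)
l(N) = 2*N
Y(u, s) = -3 + s*(-6*u + 2*s*u) (Y(u, s) = -3 + (2*((-½*6)*u + u*s))*s = -3 + (2*(-3*u + s*u))*s = -3 + (-6*u + 2*s*u)*s = -3 + s*(-6*u + 2*s*u))
(9 + Y(0, -5))² = (9 + (-3 + 2*(-5)*0*(-3 - 5)))² = (9 + (-3 + 2*(-5)*0*(-8)))² = (9 + (-3 + 0))² = (9 - 3)² = 6² = 36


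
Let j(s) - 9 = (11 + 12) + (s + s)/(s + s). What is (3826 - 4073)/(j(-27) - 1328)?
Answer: 247/1295 ≈ 0.19073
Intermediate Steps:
j(s) = 33 (j(s) = 9 + ((11 + 12) + (s + s)/(s + s)) = 9 + (23 + (2*s)/((2*s))) = 9 + (23 + (2*s)*(1/(2*s))) = 9 + (23 + 1) = 9 + 24 = 33)
(3826 - 4073)/(j(-27) - 1328) = (3826 - 4073)/(33 - 1328) = -247/(-1295) = -247*(-1/1295) = 247/1295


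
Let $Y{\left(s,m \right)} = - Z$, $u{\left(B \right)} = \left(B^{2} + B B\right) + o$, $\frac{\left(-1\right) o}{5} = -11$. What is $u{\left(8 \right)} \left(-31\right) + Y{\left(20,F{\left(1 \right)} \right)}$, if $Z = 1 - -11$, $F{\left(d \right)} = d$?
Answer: $-5685$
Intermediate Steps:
$o = 55$ ($o = \left(-5\right) \left(-11\right) = 55$)
$Z = 12$ ($Z = 1 + 11 = 12$)
$u{\left(B \right)} = 55 + 2 B^{2}$ ($u{\left(B \right)} = \left(B^{2} + B B\right) + 55 = \left(B^{2} + B^{2}\right) + 55 = 2 B^{2} + 55 = 55 + 2 B^{2}$)
$Y{\left(s,m \right)} = -12$ ($Y{\left(s,m \right)} = \left(-1\right) 12 = -12$)
$u{\left(8 \right)} \left(-31\right) + Y{\left(20,F{\left(1 \right)} \right)} = \left(55 + 2 \cdot 8^{2}\right) \left(-31\right) - 12 = \left(55 + 2 \cdot 64\right) \left(-31\right) - 12 = \left(55 + 128\right) \left(-31\right) - 12 = 183 \left(-31\right) - 12 = -5673 - 12 = -5685$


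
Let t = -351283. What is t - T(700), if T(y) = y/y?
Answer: -351284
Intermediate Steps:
T(y) = 1
t - T(700) = -351283 - 1*1 = -351283 - 1 = -351284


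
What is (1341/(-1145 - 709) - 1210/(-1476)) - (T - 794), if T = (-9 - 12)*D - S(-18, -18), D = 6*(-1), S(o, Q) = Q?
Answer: 24708217/38007 ≈ 650.10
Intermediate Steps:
D = -6
T = 144 (T = (-9 - 12)*(-6) - 1*(-18) = -21*(-6) + 18 = 126 + 18 = 144)
(1341/(-1145 - 709) - 1210/(-1476)) - (T - 794) = (1341/(-1145 - 709) - 1210/(-1476)) - (144 - 794) = (1341/(-1854) - 1210*(-1/1476)) - 1*(-650) = (1341*(-1/1854) + 605/738) + 650 = (-149/206 + 605/738) + 650 = 3667/38007 + 650 = 24708217/38007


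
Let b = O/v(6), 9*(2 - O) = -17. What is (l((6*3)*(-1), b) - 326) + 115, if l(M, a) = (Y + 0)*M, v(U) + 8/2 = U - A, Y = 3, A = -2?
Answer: -265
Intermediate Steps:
O = 35/9 (O = 2 - ⅑*(-17) = 2 + 17/9 = 35/9 ≈ 3.8889)
v(U) = -2 + U (v(U) = -4 + (U - 1*(-2)) = -4 + (U + 2) = -4 + (2 + U) = -2 + U)
b = 35/36 (b = 35/(9*(-2 + 6)) = (35/9)/4 = (35/9)*(¼) = 35/36 ≈ 0.97222)
l(M, a) = 3*M (l(M, a) = (3 + 0)*M = 3*M)
(l((6*3)*(-1), b) - 326) + 115 = (3*((6*3)*(-1)) - 326) + 115 = (3*(18*(-1)) - 326) + 115 = (3*(-18) - 326) + 115 = (-54 - 326) + 115 = -380 + 115 = -265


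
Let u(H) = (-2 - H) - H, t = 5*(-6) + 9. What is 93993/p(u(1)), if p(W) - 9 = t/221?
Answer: 6924151/656 ≈ 10555.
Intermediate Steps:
t = -21 (t = -30 + 9 = -21)
u(H) = -2 - 2*H
p(W) = 1968/221 (p(W) = 9 - 21/221 = 1968/221)
93993/p(u(1)) = 93993/(1968/221) = 93993*(221/1968) = 6924151/656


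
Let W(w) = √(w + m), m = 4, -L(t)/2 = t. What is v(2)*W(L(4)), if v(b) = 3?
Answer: 6*I ≈ 6.0*I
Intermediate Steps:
L(t) = -2*t
W(w) = √(4 + w) (W(w) = √(w + 4) = √(4 + w))
v(2)*W(L(4)) = 3*√(4 - 2*4) = 3*√(4 - 8) = 3*√(-4) = 3*(2*I) = 6*I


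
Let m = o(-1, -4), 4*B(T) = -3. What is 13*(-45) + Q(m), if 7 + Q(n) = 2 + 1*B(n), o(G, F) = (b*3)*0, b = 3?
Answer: -2363/4 ≈ -590.75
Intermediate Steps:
o(G, F) = 0 (o(G, F) = (3*3)*0 = 9*0 = 0)
B(T) = -3/4 (B(T) = (1/4)*(-3) = -3/4)
m = 0
Q(n) = -23/4 (Q(n) = -7 + (2 + 1*(-3/4)) = -7 + (2 - 3/4) = -7 + 5/4 = -23/4)
13*(-45) + Q(m) = 13*(-45) - 23/4 = -585 - 23/4 = -2363/4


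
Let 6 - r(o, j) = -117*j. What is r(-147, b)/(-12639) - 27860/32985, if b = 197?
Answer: -74172781/27793161 ≈ -2.6687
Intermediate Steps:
r(o, j) = 6 + 117*j (r(o, j) = 6 - (-117)*j = 6 + 117*j)
r(-147, b)/(-12639) - 27860/32985 = (6 + 117*197)/(-12639) - 27860/32985 = (6 + 23049)*(-1/12639) - 27860*1/32985 = 23055*(-1/12639) - 5572/6597 = -7685/4213 - 5572/6597 = -74172781/27793161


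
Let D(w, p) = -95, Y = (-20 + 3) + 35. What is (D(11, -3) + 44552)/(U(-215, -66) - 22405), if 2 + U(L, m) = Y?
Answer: -14819/7463 ≈ -1.9857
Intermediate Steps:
Y = 18 (Y = -17 + 35 = 18)
U(L, m) = 16 (U(L, m) = -2 + 18 = 16)
(D(11, -3) + 44552)/(U(-215, -66) - 22405) = (-95 + 44552)/(16 - 22405) = 44457/(-22389) = 44457*(-1/22389) = -14819/7463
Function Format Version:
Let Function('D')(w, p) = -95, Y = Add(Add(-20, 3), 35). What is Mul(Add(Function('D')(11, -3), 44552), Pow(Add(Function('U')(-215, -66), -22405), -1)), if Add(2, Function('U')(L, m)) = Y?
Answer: Rational(-14819, 7463) ≈ -1.9857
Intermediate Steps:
Y = 18 (Y = Add(-17, 35) = 18)
Function('U')(L, m) = 16 (Function('U')(L, m) = Add(-2, 18) = 16)
Mul(Add(Function('D')(11, -3), 44552), Pow(Add(Function('U')(-215, -66), -22405), -1)) = Mul(Add(-95, 44552), Pow(Add(16, -22405), -1)) = Mul(44457, Pow(-22389, -1)) = Mul(44457, Rational(-1, 22389)) = Rational(-14819, 7463)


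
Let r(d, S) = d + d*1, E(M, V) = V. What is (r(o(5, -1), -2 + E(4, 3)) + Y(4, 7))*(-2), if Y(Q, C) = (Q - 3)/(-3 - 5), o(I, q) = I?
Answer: -79/4 ≈ -19.750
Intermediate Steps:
Y(Q, C) = 3/8 - Q/8 (Y(Q, C) = (-3 + Q)/(-8) = (-3 + Q)*(-1/8) = 3/8 - Q/8)
r(d, S) = 2*d (r(d, S) = d + d = 2*d)
(r(o(5, -1), -2 + E(4, 3)) + Y(4, 7))*(-2) = (2*5 + (3/8 - 1/8*4))*(-2) = (10 + (3/8 - 1/2))*(-2) = (10 - 1/8)*(-2) = (79/8)*(-2) = -79/4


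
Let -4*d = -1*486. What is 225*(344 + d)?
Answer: 209475/2 ≈ 1.0474e+5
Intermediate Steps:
d = 243/2 (d = -(-1)*486/4 = -1/4*(-486) = 243/2 ≈ 121.50)
225*(344 + d) = 225*(344 + 243/2) = 225*(931/2) = 209475/2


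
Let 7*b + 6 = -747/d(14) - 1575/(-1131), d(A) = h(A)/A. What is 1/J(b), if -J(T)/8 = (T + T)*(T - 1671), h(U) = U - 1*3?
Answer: -842682841/3325938986693376 ≈ -2.5337e-7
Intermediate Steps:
h(U) = -3 + U (h(U) = U - 3 = -3 + U)
d(A) = (-3 + A)/A
b = -3961773/29029 (b = -6/7 + (-747*14/(-3 + 14) - 1575/(-1131))/7 = -6/7 + (-747/((1/14)*11) - 1575*(-1/1131))/7 = -6/7 + (-747/11/14 + 525/377)/7 = -6/7 + (-747*14/11 + 525/377)/7 = -6/7 + (-10458/11 + 525/377)/7 = -6/7 + (⅐)*(-3936891/4147) = -6/7 - 562413/4147 = -3961773/29029 ≈ -136.48)
J(T) = -16*T*(-1671 + T) (J(T) = -8*(T + T)*(T - 1671) = -8*2*T*(-1671 + T) = -16*T*(-1671 + T))
1/J(b) = 1/(16*(-3961773/29029)*(1671 - 1*(-3961773/29029))) = 1/(16*(-3961773/29029)*(1671 + 3961773/29029)) = 1/(16*(-3961773/29029)*(52469232/29029)) = 1/(-3325938986693376/842682841) = -842682841/3325938986693376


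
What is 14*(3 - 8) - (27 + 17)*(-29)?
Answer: 1206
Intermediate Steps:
14*(3 - 8) - (27 + 17)*(-29) = 14*(-5) - 44*(-29) = -70 - 1*(-1276) = -70 + 1276 = 1206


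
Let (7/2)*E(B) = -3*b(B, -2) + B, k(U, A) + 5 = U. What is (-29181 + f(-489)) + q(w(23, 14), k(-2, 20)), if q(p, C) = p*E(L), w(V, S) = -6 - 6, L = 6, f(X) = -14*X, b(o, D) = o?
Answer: -156057/7 ≈ -22294.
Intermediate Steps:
k(U, A) = -5 + U
E(B) = -4*B/7 (E(B) = 2*(-3*B + B)/7 = 2*(-2*B)/7 = -4*B/7)
w(V, S) = -12
q(p, C) = -24*p/7 (q(p, C) = p*(-4/7*6) = p*(-24/7) = -24*p/7)
(-29181 + f(-489)) + q(w(23, 14), k(-2, 20)) = (-29181 - 14*(-489)) - 24/7*(-12) = (-29181 + 6846) + 288/7 = -22335 + 288/7 = -156057/7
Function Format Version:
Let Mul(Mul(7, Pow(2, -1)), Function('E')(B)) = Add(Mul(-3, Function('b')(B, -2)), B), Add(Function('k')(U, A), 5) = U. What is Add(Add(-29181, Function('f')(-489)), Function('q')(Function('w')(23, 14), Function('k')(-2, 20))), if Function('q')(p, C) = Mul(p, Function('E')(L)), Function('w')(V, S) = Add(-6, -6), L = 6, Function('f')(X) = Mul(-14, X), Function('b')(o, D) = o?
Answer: Rational(-156057, 7) ≈ -22294.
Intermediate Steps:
Function('k')(U, A) = Add(-5, U)
Function('E')(B) = Mul(Rational(-4, 7), B) (Function('E')(B) = Mul(Rational(2, 7), Add(Mul(-3, B), B)) = Mul(Rational(2, 7), Mul(-2, B)) = Mul(Rational(-4, 7), B))
Function('w')(V, S) = -12
Function('q')(p, C) = Mul(Rational(-24, 7), p) (Function('q')(p, C) = Mul(p, Mul(Rational(-4, 7), 6)) = Mul(p, Rational(-24, 7)) = Mul(Rational(-24, 7), p))
Add(Add(-29181, Function('f')(-489)), Function('q')(Function('w')(23, 14), Function('k')(-2, 20))) = Add(Add(-29181, Mul(-14, -489)), Mul(Rational(-24, 7), -12)) = Add(Add(-29181, 6846), Rational(288, 7)) = Add(-22335, Rational(288, 7)) = Rational(-156057, 7)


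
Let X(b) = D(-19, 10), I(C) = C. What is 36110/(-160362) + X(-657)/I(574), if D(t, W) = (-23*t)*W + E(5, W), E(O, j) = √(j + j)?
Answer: 170013700/23011947 + √5/287 ≈ 7.3959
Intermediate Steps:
E(O, j) = √2*√j (E(O, j) = √(2*j) = √2*√j)
D(t, W) = √2*√W - 23*W*t (D(t, W) = (-23*t)*W + √2*√W = -23*W*t + √2*√W = √2*√W - 23*W*t)
X(b) = 4370 + 2*√5 (X(b) = √2*√10 - 23*10*(-19) = 2*√5 + 4370 = 4370 + 2*√5)
36110/(-160362) + X(-657)/I(574) = 36110/(-160362) + (4370 + 2*√5)/574 = 36110*(-1/160362) + (4370 + 2*√5)*(1/574) = -18055/80181 + (2185/287 + √5/287) = 170013700/23011947 + √5/287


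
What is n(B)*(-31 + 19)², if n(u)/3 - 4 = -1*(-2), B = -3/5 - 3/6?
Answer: 2592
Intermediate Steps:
B = -11/10 (B = -3*⅕ - 3*⅙ = -⅗ - ½ = -11/10 ≈ -1.1000)
n(u) = 18 (n(u) = 12 + 3*(-1*(-2)) = 12 + 3*2 = 12 + 6 = 18)
n(B)*(-31 + 19)² = 18*(-31 + 19)² = 18*(-12)² = 18*144 = 2592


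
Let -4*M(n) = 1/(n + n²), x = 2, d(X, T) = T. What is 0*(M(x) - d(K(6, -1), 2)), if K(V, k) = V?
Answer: 0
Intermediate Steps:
M(n) = -1/(4*(n + n²))
0*(M(x) - d(K(6, -1), 2)) = 0*(-¼/(2*(1 + 2)) - 1*2) = 0*(-¼*½/3 - 2) = 0*(-¼*½*⅓ - 2) = 0*(-1/24 - 2) = 0*(-49/24) = 0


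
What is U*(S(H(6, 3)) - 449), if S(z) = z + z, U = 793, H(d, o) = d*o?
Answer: -327509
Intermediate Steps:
S(z) = 2*z
U*(S(H(6, 3)) - 449) = 793*(2*(6*3) - 449) = 793*(2*18 - 449) = 793*(36 - 449) = 793*(-413) = -327509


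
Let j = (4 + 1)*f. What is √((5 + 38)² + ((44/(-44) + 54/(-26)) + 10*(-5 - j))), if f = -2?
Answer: 7*√6539/13 ≈ 43.542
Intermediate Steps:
j = -10 (j = (4 + 1)*(-2) = 5*(-2) = -10)
√((5 + 38)² + ((44/(-44) + 54/(-26)) + 10*(-5 - j))) = √((5 + 38)² + ((44/(-44) + 54/(-26)) + 10*(-5 - 1*(-10)))) = √(43² + ((44*(-1/44) + 54*(-1/26)) + 10*(-5 + 10))) = √(1849 + ((-1 - 27/13) + 10*5)) = √(1849 + (-40/13 + 50)) = √(1849 + 610/13) = √(24647/13) = 7*√6539/13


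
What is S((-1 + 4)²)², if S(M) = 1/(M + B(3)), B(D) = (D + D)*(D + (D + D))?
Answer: 1/3969 ≈ 0.00025195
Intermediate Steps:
B(D) = 6*D² (B(D) = (2*D)*(D + 2*D) = (2*D)*(3*D) = 6*D²)
S(M) = 1/(54 + M) (S(M) = 1/(M + 6*3²) = 1/(M + 6*9) = 1/(M + 54) = 1/(54 + M))
S((-1 + 4)²)² = (1/(54 + (-1 + 4)²))² = (1/(54 + 3²))² = (1/(54 + 9))² = (1/63)² = 1/3969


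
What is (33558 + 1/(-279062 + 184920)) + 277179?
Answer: 29253402653/94142 ≈ 3.1074e+5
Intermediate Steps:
(33558 + 1/(-279062 + 184920)) + 277179 = (33558 + 1/(-94142)) + 277179 = (33558 - 1/94142) + 277179 = 3159217235/94142 + 277179 = 29253402653/94142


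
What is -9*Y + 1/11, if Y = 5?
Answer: -494/11 ≈ -44.909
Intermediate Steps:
-9*Y + 1/11 = -9*5 + 1/11 = -45 + 1/11 = -494/11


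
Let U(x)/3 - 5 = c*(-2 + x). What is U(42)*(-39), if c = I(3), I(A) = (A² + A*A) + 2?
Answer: -94185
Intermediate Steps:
I(A) = 2 + 2*A² (I(A) = (A² + A²) + 2 = 2*A² + 2 = 2 + 2*A²)
c = 20 (c = 2 + 2*3² = 2 + 2*9 = 2 + 18 = 20)
U(x) = -105 + 60*x (U(x) = 15 + 3*(20*(-2 + x)) = 15 + 3*(-40 + 20*x) = 15 + (-120 + 60*x) = -105 + 60*x)
U(42)*(-39) = (-105 + 60*42)*(-39) = (-105 + 2520)*(-39) = 2415*(-39) = -94185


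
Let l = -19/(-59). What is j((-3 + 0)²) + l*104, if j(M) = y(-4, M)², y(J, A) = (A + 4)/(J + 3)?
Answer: 11947/59 ≈ 202.49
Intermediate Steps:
y(J, A) = (4 + A)/(3 + J)
j(M) = (-4 - M)² (j(M) = ((4 + M)/(3 - 4))² = ((4 + M)/(-1))² = (-(4 + M))² = (-4 - M)²)
l = 19/59 (l = -19*(-1/59) = 19/59 ≈ 0.32203)
j((-3 + 0)²) + l*104 = (4 + (-3 + 0)²)² + (19/59)*104 = (4 + (-3)²)² + 1976/59 = (4 + 9)² + 1976/59 = 13² + 1976/59 = 169 + 1976/59 = 11947/59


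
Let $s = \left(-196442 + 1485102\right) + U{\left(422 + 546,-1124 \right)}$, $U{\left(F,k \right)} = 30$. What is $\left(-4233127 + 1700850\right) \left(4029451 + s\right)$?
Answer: $-13467006137057$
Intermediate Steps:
$s = 1288690$ ($s = \left(-196442 + 1485102\right) + 30 = 1288660 + 30 = 1288690$)
$\left(-4233127 + 1700850\right) \left(4029451 + s\right) = \left(-4233127 + 1700850\right) \left(4029451 + 1288690\right) = \left(-2532277\right) 5318141 = -13467006137057$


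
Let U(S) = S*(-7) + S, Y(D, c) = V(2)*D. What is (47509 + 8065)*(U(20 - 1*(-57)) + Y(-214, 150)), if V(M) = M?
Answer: -49460860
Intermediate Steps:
Y(D, c) = 2*D
U(S) = -6*S (U(S) = -7*S + S = -6*S)
(47509 + 8065)*(U(20 - 1*(-57)) + Y(-214, 150)) = (47509 + 8065)*(-6*(20 - 1*(-57)) + 2*(-214)) = 55574*(-6*(20 + 57) - 428) = 55574*(-6*77 - 428) = 55574*(-462 - 428) = 55574*(-890) = -49460860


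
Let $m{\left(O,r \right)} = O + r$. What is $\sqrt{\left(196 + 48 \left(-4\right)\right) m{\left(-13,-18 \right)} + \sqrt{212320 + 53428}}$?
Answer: $\sqrt{-124 + 2 \sqrt{66437}} \approx 19.787$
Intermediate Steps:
$\sqrt{\left(196 + 48 \left(-4\right)\right) m{\left(-13,-18 \right)} + \sqrt{212320 + 53428}} = \sqrt{\left(196 + 48 \left(-4\right)\right) \left(-13 - 18\right) + \sqrt{212320 + 53428}} = \sqrt{\left(196 - 192\right) \left(-31\right) + \sqrt{265748}} = \sqrt{4 \left(-31\right) + 2 \sqrt{66437}} = \sqrt{-124 + 2 \sqrt{66437}}$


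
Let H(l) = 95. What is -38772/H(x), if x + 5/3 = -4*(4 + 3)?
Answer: -38772/95 ≈ -408.13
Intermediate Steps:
x = -89/3 (x = -5/3 - 4*(4 + 3) = -5/3 - 4*7 = -5/3 - 28 = -89/3 ≈ -29.667)
-38772/H(x) = -38772/95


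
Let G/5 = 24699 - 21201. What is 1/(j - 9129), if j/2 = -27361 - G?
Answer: -1/98831 ≈ -1.0118e-5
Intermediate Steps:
G = 17490 (G = 5*(24699 - 21201) = 5*3498 = 17490)
j = -89702 (j = 2*(-27361 - 1*17490) = 2*(-27361 - 17490) = 2*(-44851) = -89702)
1/(j - 9129) = 1/(-89702 - 9129) = 1/(-98831) = -1/98831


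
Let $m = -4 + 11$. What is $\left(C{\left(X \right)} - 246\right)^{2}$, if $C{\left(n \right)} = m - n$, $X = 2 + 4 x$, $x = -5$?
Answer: $48841$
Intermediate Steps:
$X = -18$ ($X = 2 + 4 \left(-5\right) = 2 - 20 = -18$)
$m = 7$
$C{\left(n \right)} = 7 - n$
$\left(C{\left(X \right)} - 246\right)^{2} = \left(\left(7 - -18\right) - 246\right)^{2} = \left(\left(7 + 18\right) - 246\right)^{2} = \left(25 - 246\right)^{2} = \left(-221\right)^{2} = 48841$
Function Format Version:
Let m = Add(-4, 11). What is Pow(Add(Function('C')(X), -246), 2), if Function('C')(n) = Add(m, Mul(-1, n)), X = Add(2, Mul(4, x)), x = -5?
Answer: 48841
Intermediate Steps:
X = -18 (X = Add(2, Mul(4, -5)) = Add(2, -20) = -18)
m = 7
Function('C')(n) = Add(7, Mul(-1, n))
Pow(Add(Function('C')(X), -246), 2) = Pow(Add(Add(7, Mul(-1, -18)), -246), 2) = Pow(Add(Add(7, 18), -246), 2) = Pow(Add(25, -246), 2) = Pow(-221, 2) = 48841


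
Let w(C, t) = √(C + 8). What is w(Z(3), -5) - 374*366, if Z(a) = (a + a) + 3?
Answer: -136884 + √17 ≈ -1.3688e+5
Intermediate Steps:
Z(a) = 3 + 2*a (Z(a) = 2*a + 3 = 3 + 2*a)
w(C, t) = √(8 + C)
w(Z(3), -5) - 374*366 = √(8 + (3 + 2*3)) - 374*366 = √(8 + (3 + 6)) - 136884 = √(8 + 9) - 136884 = √17 - 136884 = -136884 + √17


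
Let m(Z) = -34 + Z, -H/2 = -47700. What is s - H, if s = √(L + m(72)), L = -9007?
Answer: -95400 + I*√8969 ≈ -95400.0 + 94.705*I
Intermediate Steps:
H = 95400 (H = -2*(-47700) = 95400)
s = I*√8969 (s = √(-9007 + (-34 + 72)) = √(-9007 + 38) = √(-8969) = I*√8969 ≈ 94.705*I)
s - H = I*√8969 - 1*95400 = I*√8969 - 95400 = -95400 + I*√8969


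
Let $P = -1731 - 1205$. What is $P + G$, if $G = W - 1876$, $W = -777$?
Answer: $-5589$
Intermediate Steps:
$P = -2936$ ($P = -1731 - 1205 = -2936$)
$G = -2653$ ($G = -777 - 1876 = -2653$)
$P + G = -2936 - 2653 = -5589$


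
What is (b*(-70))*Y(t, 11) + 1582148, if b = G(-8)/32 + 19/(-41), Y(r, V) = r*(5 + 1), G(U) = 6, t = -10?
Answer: 129641111/82 ≈ 1.5810e+6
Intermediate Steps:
Y(r, V) = 6*r (Y(r, V) = r*6 = 6*r)
b = -181/656 (b = 6/32 + 19/(-41) = 6*(1/32) + 19*(-1/41) = 3/16 - 19/41 = -181/656 ≈ -0.27591)
(b*(-70))*Y(t, 11) + 1582148 = (-181/656*(-70))*(6*(-10)) + 1582148 = (6335/328)*(-60) + 1582148 = -95025/82 + 1582148 = 129641111/82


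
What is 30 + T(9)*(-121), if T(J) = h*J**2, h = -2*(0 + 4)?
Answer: 78438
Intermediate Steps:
h = -8 (h = -2*4 = -8)
T(J) = -8*J**2
30 + T(9)*(-121) = 30 - 8*9**2*(-121) = 30 - 8*81*(-121) = 30 - 648*(-121) = 30 + 78408 = 78438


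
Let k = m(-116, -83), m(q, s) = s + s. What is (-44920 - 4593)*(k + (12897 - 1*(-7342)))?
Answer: -993874449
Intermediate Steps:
m(q, s) = 2*s
k = -166 (k = 2*(-83) = -166)
(-44920 - 4593)*(k + (12897 - 1*(-7342))) = (-44920 - 4593)*(-166 + (12897 - 1*(-7342))) = -49513*(-166 + (12897 + 7342)) = -49513*(-166 + 20239) = -49513*20073 = -993874449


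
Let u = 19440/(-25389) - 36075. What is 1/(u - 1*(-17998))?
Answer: -2821/50997377 ≈ -5.5317e-5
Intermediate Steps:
u = -101769735/2821 (u = 19440*(-1/25389) - 36075 = -2160/2821 - 36075 = -101769735/2821 ≈ -36076.)
1/(u - 1*(-17998)) = 1/(-101769735/2821 - 1*(-17998)) = 1/(-101769735/2821 + 17998) = 1/(-50997377/2821) = -2821/50997377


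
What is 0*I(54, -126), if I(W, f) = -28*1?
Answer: 0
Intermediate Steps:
I(W, f) = -28
0*I(54, -126) = 0*(-28) = 0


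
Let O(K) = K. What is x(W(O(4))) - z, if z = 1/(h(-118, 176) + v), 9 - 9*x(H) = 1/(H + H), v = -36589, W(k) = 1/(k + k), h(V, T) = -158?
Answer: 20416/36747 ≈ 0.55558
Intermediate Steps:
W(k) = 1/(2*k)
x(H) = 1 - 1/(18*H) (x(H) = 1 - 1/(9*(H + H)) = 1 - 1/(2*H)/9 = 1 - 1/(18*H))
z = -1/36747 (z = 1/(-158 - 36589) = 1/(-36747) = -1/36747 ≈ -2.7213e-5)
x(W(O(4))) - z = (-1/18 + (½)/4)/(((½)/4)) - 1*(-1/36747) = (-1/18 + (½)*(¼))/(((½)*(¼))) + 1/36747 = (-1/18 + ⅛)/(⅛) + 1/36747 = 8*(5/72) + 1/36747 = 5/9 + 1/36747 = 20416/36747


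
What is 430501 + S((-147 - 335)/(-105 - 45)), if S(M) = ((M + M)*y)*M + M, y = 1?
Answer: 2421702362/5625 ≈ 4.3053e+5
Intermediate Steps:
S(M) = M + 2*M**2 (S(M) = ((M + M)*1)*M + M = ((2*M)*1)*M + M = (2*M)*M + M = 2*M**2 + M = M + 2*M**2)
430501 + S((-147 - 335)/(-105 - 45)) = 430501 + ((-147 - 335)/(-105 - 45))*(1 + 2*((-147 - 335)/(-105 - 45))) = 430501 + (-482/(-150))*(1 + 2*(-482/(-150))) = 430501 + (-482*(-1/150))*(1 + 2*(-482*(-1/150))) = 430501 + 241*(1 + 2*(241/75))/75 = 430501 + 241*(1 + 482/75)/75 = 430501 + (241/75)*(557/75) = 430501 + 134237/5625 = 2421702362/5625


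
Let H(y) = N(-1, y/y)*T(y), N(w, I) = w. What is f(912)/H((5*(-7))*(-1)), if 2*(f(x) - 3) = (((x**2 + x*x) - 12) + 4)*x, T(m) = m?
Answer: -758546883/35 ≈ -2.1673e+7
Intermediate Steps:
H(y) = -y
f(x) = 3 + x*(-8 + 2*x**2)/2 (f(x) = 3 + ((((x**2 + x*x) - 12) + 4)*x)/2 = 3 + ((((x**2 + x**2) - 12) + 4)*x)/2 = 3 + (((2*x**2 - 12) + 4)*x)/2 = 3 + (((-12 + 2*x**2) + 4)*x)/2 = 3 + ((-8 + 2*x**2)*x)/2 = 3 + (x*(-8 + 2*x**2))/2 = 3 + x*(-8 + 2*x**2)/2)
f(912)/H((5*(-7))*(-1)) = (3 + 912**3 - 4*912)/((-5*(-7)*(-1))) = (3 + 758550528 - 3648)/((-(-35)*(-1))) = 758546883/((-1*35)) = 758546883/(-35) = 758546883*(-1/35) = -758546883/35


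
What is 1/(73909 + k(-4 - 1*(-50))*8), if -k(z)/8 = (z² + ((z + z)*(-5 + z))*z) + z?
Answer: -1/11169227 ≈ -8.9532e-8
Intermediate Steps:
k(z) = -8*z - 8*z² - 16*z²*(-5 + z) (k(z) = -8*((z² + ((z + z)*(-5 + z))*z) + z) = -8*((z² + ((2*z)*(-5 + z))*z) + z) = -8*((z² + (2*z*(-5 + z))*z) + z) = -8*((z² + 2*z²*(-5 + z)) + z) = -8*(z + z² + 2*z²*(-5 + z)) = -8*z - 8*z² - 16*z²*(-5 + z))
1/(73909 + k(-4 - 1*(-50))*8) = 1/(73909 + (8*(-4 - 1*(-50))*(-1 - 2*(-4 - 1*(-50))² + 9*(-4 - 1*(-50))))*8) = 1/(73909 + (8*(-4 + 50)*(-1 - 2*(-4 + 50)² + 9*(-4 + 50)))*8) = 1/(73909 + (8*46*(-1 - 2*46² + 9*46))*8) = 1/(73909 + (8*46*(-1 - 2*2116 + 414))*8) = 1/(73909 + (8*46*(-1 - 4232 + 414))*8) = 1/(73909 + (8*46*(-3819))*8) = 1/(73909 - 1405392*8) = 1/(73909 - 11243136) = 1/(-11169227) = -1/11169227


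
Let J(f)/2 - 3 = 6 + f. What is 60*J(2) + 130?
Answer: 1450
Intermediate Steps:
J(f) = 18 + 2*f (J(f) = 6 + 2*(6 + f) = 6 + (12 + 2*f) = 18 + 2*f)
60*J(2) + 130 = 60*(18 + 2*2) + 130 = 60*(18 + 4) + 130 = 60*22 + 130 = 1320 + 130 = 1450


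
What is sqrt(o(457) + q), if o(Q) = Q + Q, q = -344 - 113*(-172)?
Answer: sqrt(20006) ≈ 141.44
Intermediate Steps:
q = 19092 (q = -344 + 19436 = 19092)
o(Q) = 2*Q
sqrt(o(457) + q) = sqrt(2*457 + 19092) = sqrt(914 + 19092) = sqrt(20006)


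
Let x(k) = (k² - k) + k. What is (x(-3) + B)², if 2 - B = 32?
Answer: 441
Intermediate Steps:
x(k) = k²
B = -30 (B = 2 - 1*32 = 2 - 32 = -30)
(x(-3) + B)² = ((-3)² - 30)² = (9 - 30)² = (-21)² = 441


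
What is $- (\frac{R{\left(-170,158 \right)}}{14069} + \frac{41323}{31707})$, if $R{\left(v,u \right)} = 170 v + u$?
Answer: $\frac{329949307}{446085783} \approx 0.73965$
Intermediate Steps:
$R{\left(v,u \right)} = u + 170 v$
$- (\frac{R{\left(-170,158 \right)}}{14069} + \frac{41323}{31707}) = - (\frac{158 + 170 \left(-170\right)}{14069} + \frac{41323}{31707}) = - (\left(158 - 28900\right) \frac{1}{14069} + 41323 \cdot \frac{1}{31707}) = - (\left(-28742\right) \frac{1}{14069} + \frac{41323}{31707}) = - (- \frac{28742}{14069} + \frac{41323}{31707}) = \left(-1\right) \left(- \frac{329949307}{446085783}\right) = \frac{329949307}{446085783}$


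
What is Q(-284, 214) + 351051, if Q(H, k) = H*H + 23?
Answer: 431730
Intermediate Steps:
Q(H, k) = 23 + H**2 (Q(H, k) = H**2 + 23 = 23 + H**2)
Q(-284, 214) + 351051 = (23 + (-284)**2) + 351051 = (23 + 80656) + 351051 = 80679 + 351051 = 431730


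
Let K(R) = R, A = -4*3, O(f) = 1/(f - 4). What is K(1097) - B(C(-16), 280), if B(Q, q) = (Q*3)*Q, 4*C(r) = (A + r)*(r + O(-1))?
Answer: -937042/25 ≈ -37482.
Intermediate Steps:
O(f) = 1/(-4 + f)
A = -12
C(r) = (-12 + r)*(-1/5 + r)/4 (C(r) = ((-12 + r)*(r + 1/(-4 - 1)))/4 = ((-12 + r)*(r + 1/(-5)))/4 = ((-12 + r)*(r - 1/5))/4 = ((-12 + r)*(-1/5 + r))/4 = (-12 + r)*(-1/5 + r)/4)
B(Q, q) = 3*Q**2 (B(Q, q) = (3*Q)*Q = 3*Q**2)
K(1097) - B(C(-16), 280) = 1097 - 3*(3/5 - 61/20*(-16) + (1/4)*(-16)**2)**2 = 1097 - 3*(3/5 + 244/5 + (1/4)*256)**2 = 1097 - 3*(3/5 + 244/5 + 64)**2 = 1097 - 3*(567/5)**2 = 1097 - 3*321489/25 = 1097 - 1*964467/25 = 1097 - 964467/25 = -937042/25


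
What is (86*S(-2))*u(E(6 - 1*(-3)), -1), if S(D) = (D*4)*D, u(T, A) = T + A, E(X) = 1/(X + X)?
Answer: -11696/9 ≈ -1299.6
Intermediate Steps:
E(X) = 1/(2*X)
u(T, A) = A + T
S(D) = 4*D**2 (S(D) = (4*D)*D = 4*D**2)
(86*S(-2))*u(E(6 - 1*(-3)), -1) = (86*(4*(-2)**2))*(-1 + 1/(2*(6 - 1*(-3)))) = (86*(4*4))*(-1 + 1/(2*(6 + 3))) = (86*16)*(-1 + (1/2)/9) = 1376*(-1 + (1/2)*(1/9)) = 1376*(-1 + 1/18) = 1376*(-17/18) = -11696/9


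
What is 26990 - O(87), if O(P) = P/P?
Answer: 26989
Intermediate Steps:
O(P) = 1
26990 - O(87) = 26990 - 1*1 = 26990 - 1 = 26989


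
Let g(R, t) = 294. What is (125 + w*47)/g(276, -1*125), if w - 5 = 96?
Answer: 116/7 ≈ 16.571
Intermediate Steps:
w = 101 (w = 5 + 96 = 101)
(125 + w*47)/g(276, -1*125) = (125 + 101*47)/294 = (125 + 4747)*(1/294) = 4872*(1/294) = 116/7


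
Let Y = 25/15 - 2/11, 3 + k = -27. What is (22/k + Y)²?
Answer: 15376/27225 ≈ 0.56478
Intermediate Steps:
k = -30 (k = -3 - 27 = -30)
Y = 49/33 (Y = 25*(1/15) - 2*1/11 = 5/3 - 2/11 = 49/33 ≈ 1.4848)
(22/k + Y)² = (22/(-30) + 49/33)² = (22*(-1/30) + 49/33)² = (-11/15 + 49/33)² = (124/165)² = 15376/27225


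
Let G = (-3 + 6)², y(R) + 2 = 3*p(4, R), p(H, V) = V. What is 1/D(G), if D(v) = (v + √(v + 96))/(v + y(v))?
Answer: -51/4 + 17*√105/12 ≈ 1.7665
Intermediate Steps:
y(R) = -2 + 3*R
G = 9 (G = 3² = 9)
D(v) = (v + √(96 + v))/(-2 + 4*v) (D(v) = (v + √(v + 96))/(v + (-2 + 3*v)) = (v + √(96 + v))/(-2 + 4*v))
1/D(G) = 1/((9 + √(96 + 9))/(2*(-1 + 2*9))) = 1/((9 + √105)/(2*(-1 + 18))) = 1/((½)*(9 + √105)/17) = 1/((½)*(1/17)*(9 + √105)) = 1/(9/34 + √105/34)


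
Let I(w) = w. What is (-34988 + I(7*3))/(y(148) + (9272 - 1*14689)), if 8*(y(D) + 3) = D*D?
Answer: 34967/2682 ≈ 13.038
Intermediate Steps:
y(D) = -3 + D**2/8 (y(D) = -3 + (D*D)/8 = -3 + D**2/8)
(-34988 + I(7*3))/(y(148) + (9272 - 1*14689)) = (-34988 + 7*3)/((-3 + (1/8)*148**2) + (9272 - 1*14689)) = (-34988 + 21)/((-3 + (1/8)*21904) + (9272 - 14689)) = -34967/((-3 + 2738) - 5417) = -34967/(2735 - 5417) = -34967/(-2682) = -34967*(-1/2682) = 34967/2682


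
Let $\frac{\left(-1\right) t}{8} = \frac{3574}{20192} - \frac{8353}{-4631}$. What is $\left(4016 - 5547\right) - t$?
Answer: $- \frac{8855049497}{5844322} \approx -1515.2$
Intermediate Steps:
$t = - \frac{92607485}{5844322}$ ($t = - 8 \left(\frac{3574}{20192} - \frac{8353}{-4631}\right) = - 8 \left(3574 \cdot \frac{1}{20192} - - \frac{8353}{4631}\right) = - 8 \left(\frac{1787}{10096} + \frac{8353}{4631}\right) = \left(-8\right) \frac{92607485}{46754576} = - \frac{92607485}{5844322} \approx -15.846$)
$\left(4016 - 5547\right) - t = \left(4016 - 5547\right) - - \frac{92607485}{5844322} = \left(4016 - 5547\right) + \frac{92607485}{5844322} = -1531 + \frac{92607485}{5844322} = - \frac{8855049497}{5844322}$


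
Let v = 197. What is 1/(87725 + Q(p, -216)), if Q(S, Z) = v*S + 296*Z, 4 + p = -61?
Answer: 1/10984 ≈ 9.1042e-5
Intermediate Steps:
p = -65 (p = -4 - 61 = -65)
Q(S, Z) = 197*S + 296*Z
1/(87725 + Q(p, -216)) = 1/(87725 + (197*(-65) + 296*(-216))) = 1/(87725 + (-12805 - 63936)) = 1/(87725 - 76741) = 1/10984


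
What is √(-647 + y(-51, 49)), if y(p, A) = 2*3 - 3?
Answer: 2*I*√161 ≈ 25.377*I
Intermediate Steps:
y(p, A) = 3 (y(p, A) = 6 - 3 = 3)
√(-647 + y(-51, 49)) = √(-647 + 3) = √(-644) = 2*I*√161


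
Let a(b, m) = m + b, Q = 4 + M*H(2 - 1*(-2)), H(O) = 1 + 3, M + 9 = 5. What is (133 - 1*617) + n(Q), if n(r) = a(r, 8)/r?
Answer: -1451/3 ≈ -483.67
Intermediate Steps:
M = -4 (M = -9 + 5 = -4)
H(O) = 4
Q = -12 (Q = 4 - 4*4 = 4 - 16 = -12)
a(b, m) = b + m
n(r) = (8 + r)/r (n(r) = (r + 8)/r = (8 + r)/r)
(133 - 1*617) + n(Q) = (133 - 1*617) + (8 - 12)/(-12) = (133 - 617) - 1/12*(-4) = -484 + ⅓ = -1451/3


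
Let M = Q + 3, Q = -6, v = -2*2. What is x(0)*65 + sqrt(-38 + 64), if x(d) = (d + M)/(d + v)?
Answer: 195/4 + sqrt(26) ≈ 53.849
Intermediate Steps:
v = -4
M = -3 (M = -6 + 3 = -3)
x(d) = (-3 + d)/(-4 + d) (x(d) = (d - 3)/(d - 4) = (-3 + d)/(-4 + d))
x(0)*65 + sqrt(-38 + 64) = ((-3 + 0)/(-4 + 0))*65 + sqrt(-38 + 64) = (-3/(-4))*65 + sqrt(26) = -1/4*(-3)*65 + sqrt(26) = (3/4)*65 + sqrt(26) = 195/4 + sqrt(26)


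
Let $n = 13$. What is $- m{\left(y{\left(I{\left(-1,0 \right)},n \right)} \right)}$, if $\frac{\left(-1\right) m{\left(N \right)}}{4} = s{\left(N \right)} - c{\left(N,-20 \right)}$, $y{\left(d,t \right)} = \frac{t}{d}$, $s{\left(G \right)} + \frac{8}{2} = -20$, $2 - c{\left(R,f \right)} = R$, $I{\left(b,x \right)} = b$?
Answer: $-156$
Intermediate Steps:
$c{\left(R,f \right)} = 2 - R$
$s{\left(G \right)} = -24$ ($s{\left(G \right)} = -4 - 20 = -24$)
$m{\left(N \right)} = 104 - 4 N$ ($m{\left(N \right)} = - 4 \left(-24 - \left(2 - N\right)\right) = - 4 \left(-24 + \left(-2 + N\right)\right) = - 4 \left(-26 + N\right) = 104 - 4 N$)
$- m{\left(y{\left(I{\left(-1,0 \right)},n \right)} \right)} = - (104 - 4 \frac{13}{-1}) = - (104 - 4 \cdot 13 \left(-1\right)) = - (104 - -52) = - (104 + 52) = \left(-1\right) 156 = -156$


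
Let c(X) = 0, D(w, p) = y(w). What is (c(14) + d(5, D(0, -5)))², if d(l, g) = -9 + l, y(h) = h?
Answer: 16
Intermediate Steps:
D(w, p) = w
(c(14) + d(5, D(0, -5)))² = (0 + (-9 + 5))² = (0 - 4)² = (-4)² = 16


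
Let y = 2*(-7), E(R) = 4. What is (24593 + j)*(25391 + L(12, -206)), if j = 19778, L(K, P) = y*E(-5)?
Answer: 1124139285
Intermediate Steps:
y = -14
L(K, P) = -56 (L(K, P) = -14*4 = -56)
(24593 + j)*(25391 + L(12, -206)) = (24593 + 19778)*(25391 - 56) = 44371*25335 = 1124139285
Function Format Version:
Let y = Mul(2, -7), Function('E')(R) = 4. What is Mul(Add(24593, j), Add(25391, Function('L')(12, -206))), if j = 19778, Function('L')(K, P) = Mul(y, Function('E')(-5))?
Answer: 1124139285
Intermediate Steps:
y = -14
Function('L')(K, P) = -56 (Function('L')(K, P) = Mul(-14, 4) = -56)
Mul(Add(24593, j), Add(25391, Function('L')(12, -206))) = Mul(Add(24593, 19778), Add(25391, -56)) = Mul(44371, 25335) = 1124139285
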